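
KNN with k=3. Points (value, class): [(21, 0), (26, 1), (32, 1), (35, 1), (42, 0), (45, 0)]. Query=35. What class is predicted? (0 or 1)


Distances from query 35:
Point 35 (class 1): distance = 0
Point 32 (class 1): distance = 3
Point 42 (class 0): distance = 7
K=3 nearest neighbors: classes = [1, 1, 0]
Votes for class 1: 2 / 3
Majority vote => class 1

1


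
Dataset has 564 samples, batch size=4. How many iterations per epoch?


Iterations per epoch = dataset_size / batch_size
= 564 / 4
= 141

141


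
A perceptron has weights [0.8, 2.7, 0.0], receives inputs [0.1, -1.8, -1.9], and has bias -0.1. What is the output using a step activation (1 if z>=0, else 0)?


z = w . x + b
= 0.8*0.1 + 2.7*-1.8 + 0.0*-1.9 + -0.1
= 0.08 + -4.86 + -0.0 + -0.1
= -4.78 + -0.1
= -4.88
Since z = -4.88 < 0, output = 0

0


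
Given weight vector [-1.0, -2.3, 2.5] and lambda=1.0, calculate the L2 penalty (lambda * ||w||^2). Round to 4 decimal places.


Squaring each weight:
(-1.0)^2 = 1.0
(-2.3)^2 = 5.29
2.5^2 = 6.25
Sum of squares = 12.54
Penalty = 1.0 * 12.54 = 12.5400

12.5400


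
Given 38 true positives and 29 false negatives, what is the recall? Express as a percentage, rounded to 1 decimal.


Recall = TP / (TP + FN) * 100
= 38 / (38 + 29)
= 38 / 67
= 0.5672
= 56.7%

56.7


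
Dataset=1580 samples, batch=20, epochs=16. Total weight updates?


Iterations per epoch = 1580 / 20 = 79
Total updates = iterations_per_epoch * epochs
= 79 * 16
= 1264

1264


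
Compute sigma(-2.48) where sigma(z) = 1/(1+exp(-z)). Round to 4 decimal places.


sigmoid(z) = 1 / (1 + exp(-z))
exp(-(-2.48)) = exp(2.48) = 11.9413
1 + 11.9413 = 12.9413
1 / 12.9413 = 0.0773

0.0773


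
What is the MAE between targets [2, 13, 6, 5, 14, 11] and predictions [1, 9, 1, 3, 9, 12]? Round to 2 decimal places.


Absolute errors: [1, 4, 5, 2, 5, 1]
Sum of absolute errors = 18
MAE = 18 / 6 = 3.00

3.00


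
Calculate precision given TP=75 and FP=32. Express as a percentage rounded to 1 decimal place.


Precision = TP / (TP + FP) * 100
= 75 / (75 + 32)
= 75 / 107
= 0.7009
= 70.1%

70.1


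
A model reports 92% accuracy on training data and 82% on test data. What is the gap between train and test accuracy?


Gap = train_accuracy - test_accuracy
= 92 - 82
= 10%
This moderate gap may indicate mild overfitting.

10


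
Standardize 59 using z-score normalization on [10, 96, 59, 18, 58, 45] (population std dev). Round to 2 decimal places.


Mean = (10 + 96 + 59 + 18 + 58 + 45) / 6 = 47.6667
Variance = sum((x_i - mean)^2) / n = 812.8889
Std = sqrt(812.8889) = 28.5112
Z = (x - mean) / std
= (59 - 47.6667) / 28.5112
= 11.3333 / 28.5112
= 0.40

0.40


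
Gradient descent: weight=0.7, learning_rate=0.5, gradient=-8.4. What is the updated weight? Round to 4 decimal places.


w_new = w_old - lr * gradient
= 0.7 - 0.5 * -8.4
= 0.7 - (-4.2)
= 4.9000

4.9000


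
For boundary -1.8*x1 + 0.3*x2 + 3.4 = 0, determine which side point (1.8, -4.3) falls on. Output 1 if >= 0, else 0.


Compute -1.8 * 1.8 + 0.3 * -4.3 + 3.4
= -3.24 + -1.29 + 3.4
= -1.13
Since -1.13 < 0, the point is on the negative side.

0


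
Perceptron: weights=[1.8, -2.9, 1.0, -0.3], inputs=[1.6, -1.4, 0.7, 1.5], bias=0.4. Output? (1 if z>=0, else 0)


z = w . x + b
= 1.8*1.6 + -2.9*-1.4 + 1.0*0.7 + -0.3*1.5 + 0.4
= 2.88 + 4.06 + 0.7 + -0.45 + 0.4
= 7.19 + 0.4
= 7.59
Since z = 7.59 >= 0, output = 1

1


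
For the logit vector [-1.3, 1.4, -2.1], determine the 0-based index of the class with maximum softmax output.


Softmax is a monotonic transformation, so it preserves the argmax.
We need to find the index of the maximum logit.
Index 0: -1.3
Index 1: 1.4
Index 2: -2.1
Maximum logit = 1.4 at index 1

1


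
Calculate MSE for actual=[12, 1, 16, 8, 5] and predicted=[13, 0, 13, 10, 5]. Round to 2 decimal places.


Differences: [-1, 1, 3, -2, 0]
Squared errors: [1, 1, 9, 4, 0]
Sum of squared errors = 15
MSE = 15 / 5 = 3.00

3.00


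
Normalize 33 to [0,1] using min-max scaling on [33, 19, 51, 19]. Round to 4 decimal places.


Min = 19, Max = 51
Range = 51 - 19 = 32
Scaled = (x - min) / (max - min)
= (33 - 19) / 32
= 14 / 32
= 0.4375

0.4375


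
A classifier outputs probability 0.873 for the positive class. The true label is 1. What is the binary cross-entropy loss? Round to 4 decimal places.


For y=1: Loss = -log(p)
= -log(0.873)
= -(-0.1358)
= 0.1358

0.1358


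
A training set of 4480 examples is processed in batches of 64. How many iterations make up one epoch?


Iterations per epoch = dataset_size / batch_size
= 4480 / 64
= 70

70


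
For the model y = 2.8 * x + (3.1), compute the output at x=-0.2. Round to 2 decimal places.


y = 2.8 * -0.2 + (3.1)
= -0.56 + (3.1)
= 2.54

2.54


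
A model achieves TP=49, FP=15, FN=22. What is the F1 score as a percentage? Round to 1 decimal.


Precision = TP / (TP + FP) = 49 / 64 = 0.7656
Recall = TP / (TP + FN) = 49 / 71 = 0.6901
F1 = 2 * P * R / (P + R)
= 2 * 0.7656 * 0.6901 / (0.7656 + 0.6901)
= 1.0568 / 1.4558
= 0.7259
As percentage: 72.6%

72.6


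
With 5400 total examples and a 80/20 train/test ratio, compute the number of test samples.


Train samples = 5400 * 80% = 4320
Test samples = 5400 - 4320
= 1080

1080


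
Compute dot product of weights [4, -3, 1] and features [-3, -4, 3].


Element-wise products:
4 * -3 = -12
-3 * -4 = 12
1 * 3 = 3
Sum = -12 + 12 + 3
= 3

3


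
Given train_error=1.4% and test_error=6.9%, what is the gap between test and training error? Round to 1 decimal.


Generalization gap = test_error - train_error
= 6.9 - 1.4
= 5.5%
A moderate gap.

5.5


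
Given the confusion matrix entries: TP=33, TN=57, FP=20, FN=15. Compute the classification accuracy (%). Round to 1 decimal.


Accuracy = (TP + TN) / (TP + TN + FP + FN) * 100
= (33 + 57) / (33 + 57 + 20 + 15)
= 90 / 125
= 0.72
= 72.0%

72.0


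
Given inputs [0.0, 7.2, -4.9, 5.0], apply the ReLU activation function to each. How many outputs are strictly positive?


ReLU(x) = max(0, x) for each element:
ReLU(0.0) = 0
ReLU(7.2) = 7.2
ReLU(-4.9) = 0
ReLU(5.0) = 5.0
Active neurons (>0): 2

2


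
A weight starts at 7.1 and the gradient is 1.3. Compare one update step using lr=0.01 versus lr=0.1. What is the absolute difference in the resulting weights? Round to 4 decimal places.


With lr=0.01: w_new = 7.1 - 0.01 * 1.3 = 7.087
With lr=0.1: w_new = 7.1 - 0.1 * 1.3 = 6.97
Absolute difference = |7.087 - 6.97|
= 0.1170

0.1170


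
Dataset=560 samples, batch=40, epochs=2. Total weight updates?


Iterations per epoch = 560 / 40 = 14
Total updates = iterations_per_epoch * epochs
= 14 * 2
= 28

28


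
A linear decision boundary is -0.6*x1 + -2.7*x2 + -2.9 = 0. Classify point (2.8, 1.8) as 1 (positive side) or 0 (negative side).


Compute -0.6 * 2.8 + -2.7 * 1.8 + -2.9
= -1.68 + -4.86 + -2.9
= -9.44
Since -9.44 < 0, the point is on the negative side.

0


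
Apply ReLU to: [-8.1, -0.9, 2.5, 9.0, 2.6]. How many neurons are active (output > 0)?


ReLU(x) = max(0, x) for each element:
ReLU(-8.1) = 0
ReLU(-0.9) = 0
ReLU(2.5) = 2.5
ReLU(9.0) = 9.0
ReLU(2.6) = 2.6
Active neurons (>0): 3

3


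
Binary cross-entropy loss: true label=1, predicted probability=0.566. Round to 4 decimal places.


For y=1: Loss = -log(p)
= -log(0.566)
= -(-0.5692)
= 0.5692

0.5692


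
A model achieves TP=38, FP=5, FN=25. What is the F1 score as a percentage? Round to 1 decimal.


Precision = TP / (TP + FP) = 38 / 43 = 0.8837
Recall = TP / (TP + FN) = 38 / 63 = 0.6032
F1 = 2 * P * R / (P + R)
= 2 * 0.8837 * 0.6032 / (0.8837 + 0.6032)
= 1.0661 / 1.4869
= 0.717
As percentage: 71.7%

71.7


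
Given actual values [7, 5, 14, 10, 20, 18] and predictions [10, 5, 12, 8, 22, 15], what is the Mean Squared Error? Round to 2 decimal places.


Differences: [-3, 0, 2, 2, -2, 3]
Squared errors: [9, 0, 4, 4, 4, 9]
Sum of squared errors = 30
MSE = 30 / 6 = 5.00

5.00


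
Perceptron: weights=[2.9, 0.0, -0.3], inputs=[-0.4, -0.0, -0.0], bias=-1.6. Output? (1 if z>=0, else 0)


z = w . x + b
= 2.9*-0.4 + 0.0*-0.0 + -0.3*-0.0 + -1.6
= -1.16 + -0.0 + 0.0 + -1.6
= -1.16 + -1.6
= -2.76
Since z = -2.76 < 0, output = 0

0


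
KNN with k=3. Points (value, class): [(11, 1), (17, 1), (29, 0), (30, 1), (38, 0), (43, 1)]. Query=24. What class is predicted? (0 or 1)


Distances from query 24:
Point 29 (class 0): distance = 5
Point 30 (class 1): distance = 6
Point 17 (class 1): distance = 7
K=3 nearest neighbors: classes = [0, 1, 1]
Votes for class 1: 2 / 3
Majority vote => class 1

1


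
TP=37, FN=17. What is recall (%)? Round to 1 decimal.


Recall = TP / (TP + FN) * 100
= 37 / (37 + 17)
= 37 / 54
= 0.6852
= 68.5%

68.5


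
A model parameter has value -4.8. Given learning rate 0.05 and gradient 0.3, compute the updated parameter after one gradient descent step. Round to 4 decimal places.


w_new = w_old - lr * gradient
= -4.8 - 0.05 * 0.3
= -4.8 - (0.015)
= -4.8150

-4.8150


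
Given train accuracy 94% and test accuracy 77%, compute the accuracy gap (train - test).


Gap = train_accuracy - test_accuracy
= 94 - 77
= 17%
This gap suggests the model is overfitting.

17


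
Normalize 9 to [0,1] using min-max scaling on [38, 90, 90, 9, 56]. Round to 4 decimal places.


Min = 9, Max = 90
Range = 90 - 9 = 81
Scaled = (x - min) / (max - min)
= (9 - 9) / 81
= 0 / 81
= 0.0000

0.0000


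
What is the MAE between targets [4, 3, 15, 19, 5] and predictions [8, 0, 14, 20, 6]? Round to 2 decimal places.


Absolute errors: [4, 3, 1, 1, 1]
Sum of absolute errors = 10
MAE = 10 / 5 = 2.00

2.00


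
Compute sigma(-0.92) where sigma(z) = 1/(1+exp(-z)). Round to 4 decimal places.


sigmoid(z) = 1 / (1 + exp(-z))
exp(-(-0.92)) = exp(0.92) = 2.5093
1 + 2.5093 = 3.5093
1 / 3.5093 = 0.2850

0.2850


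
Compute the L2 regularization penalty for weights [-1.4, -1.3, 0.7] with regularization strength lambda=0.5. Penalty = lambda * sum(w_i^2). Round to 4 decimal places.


Squaring each weight:
(-1.4)^2 = 1.96
(-1.3)^2 = 1.69
0.7^2 = 0.49
Sum of squares = 4.14
Penalty = 0.5 * 4.14 = 2.0700

2.0700


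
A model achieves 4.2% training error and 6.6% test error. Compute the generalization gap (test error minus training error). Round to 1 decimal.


Generalization gap = test_error - train_error
= 6.6 - 4.2
= 2.4%
A moderate gap.

2.4


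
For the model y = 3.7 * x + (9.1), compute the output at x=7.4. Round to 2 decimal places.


y = 3.7 * 7.4 + (9.1)
= 27.38 + (9.1)
= 36.48

36.48


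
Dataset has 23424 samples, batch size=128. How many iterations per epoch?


Iterations per epoch = dataset_size / batch_size
= 23424 / 128
= 183

183


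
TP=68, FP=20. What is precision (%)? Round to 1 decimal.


Precision = TP / (TP + FP) * 100
= 68 / (68 + 20)
= 68 / 88
= 0.7727
= 77.3%

77.3


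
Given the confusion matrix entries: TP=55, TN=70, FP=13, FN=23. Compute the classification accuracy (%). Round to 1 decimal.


Accuracy = (TP + TN) / (TP + TN + FP + FN) * 100
= (55 + 70) / (55 + 70 + 13 + 23)
= 125 / 161
= 0.7764
= 77.6%

77.6


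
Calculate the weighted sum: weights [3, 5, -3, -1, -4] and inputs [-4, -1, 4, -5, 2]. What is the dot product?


Element-wise products:
3 * -4 = -12
5 * -1 = -5
-3 * 4 = -12
-1 * -5 = 5
-4 * 2 = -8
Sum = -12 + -5 + -12 + 5 + -8
= -32

-32


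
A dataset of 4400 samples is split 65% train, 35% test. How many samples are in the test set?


Train samples = 4400 * 65% = 2860
Test samples = 4400 - 2860
= 1540

1540


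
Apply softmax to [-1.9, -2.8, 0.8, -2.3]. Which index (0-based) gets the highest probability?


Softmax is a monotonic transformation, so it preserves the argmax.
We need to find the index of the maximum logit.
Index 0: -1.9
Index 1: -2.8
Index 2: 0.8
Index 3: -2.3
Maximum logit = 0.8 at index 2

2


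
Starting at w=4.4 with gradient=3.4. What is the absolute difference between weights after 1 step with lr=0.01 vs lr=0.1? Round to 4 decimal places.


With lr=0.01: w_new = 4.4 - 0.01 * 3.4 = 4.366
With lr=0.1: w_new = 4.4 - 0.1 * 3.4 = 4.06
Absolute difference = |4.366 - 4.06|
= 0.3060

0.3060


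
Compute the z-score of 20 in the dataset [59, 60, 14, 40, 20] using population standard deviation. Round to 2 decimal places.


Mean = (59 + 60 + 14 + 40 + 20) / 5 = 38.6
Variance = sum((x_i - mean)^2) / n = 365.44
Std = sqrt(365.44) = 19.1165
Z = (x - mean) / std
= (20 - 38.6) / 19.1165
= -18.6 / 19.1165
= -0.97

-0.97


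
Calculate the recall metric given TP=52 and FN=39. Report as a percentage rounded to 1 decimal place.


Recall = TP / (TP + FN) * 100
= 52 / (52 + 39)
= 52 / 91
= 0.5714
= 57.1%

57.1


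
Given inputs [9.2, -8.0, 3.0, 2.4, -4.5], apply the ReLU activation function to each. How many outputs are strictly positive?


ReLU(x) = max(0, x) for each element:
ReLU(9.2) = 9.2
ReLU(-8.0) = 0
ReLU(3.0) = 3.0
ReLU(2.4) = 2.4
ReLU(-4.5) = 0
Active neurons (>0): 3

3


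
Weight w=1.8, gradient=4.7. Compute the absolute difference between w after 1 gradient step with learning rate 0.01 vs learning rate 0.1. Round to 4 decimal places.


With lr=0.01: w_new = 1.8 - 0.01 * 4.7 = 1.753
With lr=0.1: w_new = 1.8 - 0.1 * 4.7 = 1.33
Absolute difference = |1.753 - 1.33|
= 0.4230

0.4230


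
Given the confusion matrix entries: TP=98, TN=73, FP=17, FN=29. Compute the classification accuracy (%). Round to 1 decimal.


Accuracy = (TP + TN) / (TP + TN + FP + FN) * 100
= (98 + 73) / (98 + 73 + 17 + 29)
= 171 / 217
= 0.788
= 78.8%

78.8


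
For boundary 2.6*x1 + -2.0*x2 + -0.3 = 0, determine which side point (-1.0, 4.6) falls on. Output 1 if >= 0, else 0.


Compute 2.6 * -1.0 + -2.0 * 4.6 + -0.3
= -2.6 + -9.2 + -0.3
= -12.1
Since -12.1 < 0, the point is on the negative side.

0


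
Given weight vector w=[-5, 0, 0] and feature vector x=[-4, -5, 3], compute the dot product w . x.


Element-wise products:
-5 * -4 = 20
0 * -5 = 0
0 * 3 = 0
Sum = 20 + 0 + 0
= 20

20


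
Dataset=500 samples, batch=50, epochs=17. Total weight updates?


Iterations per epoch = 500 / 50 = 10
Total updates = iterations_per_epoch * epochs
= 10 * 17
= 170

170


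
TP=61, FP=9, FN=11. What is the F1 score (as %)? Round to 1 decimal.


Precision = TP / (TP + FP) = 61 / 70 = 0.8714
Recall = TP / (TP + FN) = 61 / 72 = 0.8472
F1 = 2 * P * R / (P + R)
= 2 * 0.8714 * 0.8472 / (0.8714 + 0.8472)
= 1.4766 / 1.7187
= 0.8592
As percentage: 85.9%

85.9


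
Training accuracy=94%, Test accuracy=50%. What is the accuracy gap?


Gap = train_accuracy - test_accuracy
= 94 - 50
= 44%
This large gap strongly indicates overfitting.

44


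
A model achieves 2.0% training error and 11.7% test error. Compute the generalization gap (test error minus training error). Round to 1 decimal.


Generalization gap = test_error - train_error
= 11.7 - 2.0
= 9.7%
A moderate gap.

9.7


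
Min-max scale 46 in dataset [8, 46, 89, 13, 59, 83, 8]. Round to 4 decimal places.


Min = 8, Max = 89
Range = 89 - 8 = 81
Scaled = (x - min) / (max - min)
= (46 - 8) / 81
= 38 / 81
= 0.4691

0.4691


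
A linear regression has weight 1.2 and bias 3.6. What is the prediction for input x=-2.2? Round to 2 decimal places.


y = 1.2 * -2.2 + (3.6)
= -2.64 + (3.6)
= 0.96

0.96


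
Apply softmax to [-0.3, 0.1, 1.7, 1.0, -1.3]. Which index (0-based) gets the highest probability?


Softmax is a monotonic transformation, so it preserves the argmax.
We need to find the index of the maximum logit.
Index 0: -0.3
Index 1: 0.1
Index 2: 1.7
Index 3: 1.0
Index 4: -1.3
Maximum logit = 1.7 at index 2

2


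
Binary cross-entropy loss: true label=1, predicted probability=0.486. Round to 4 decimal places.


For y=1: Loss = -log(p)
= -log(0.486)
= -(-0.7215)
= 0.7215

0.7215


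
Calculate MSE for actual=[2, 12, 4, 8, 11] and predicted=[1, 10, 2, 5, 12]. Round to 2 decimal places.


Differences: [1, 2, 2, 3, -1]
Squared errors: [1, 4, 4, 9, 1]
Sum of squared errors = 19
MSE = 19 / 5 = 3.80

3.80


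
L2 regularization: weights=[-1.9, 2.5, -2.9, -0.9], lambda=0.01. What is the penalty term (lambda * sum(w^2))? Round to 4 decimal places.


Squaring each weight:
(-1.9)^2 = 3.61
2.5^2 = 6.25
(-2.9)^2 = 8.41
(-0.9)^2 = 0.81
Sum of squares = 19.08
Penalty = 0.01 * 19.08 = 0.1908

0.1908


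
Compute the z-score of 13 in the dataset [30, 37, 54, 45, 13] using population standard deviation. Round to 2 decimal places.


Mean = (30 + 37 + 54 + 45 + 13) / 5 = 35.8
Variance = sum((x_i - mean)^2) / n = 194.16
Std = sqrt(194.16) = 13.9341
Z = (x - mean) / std
= (13 - 35.8) / 13.9341
= -22.8 / 13.9341
= -1.64

-1.64


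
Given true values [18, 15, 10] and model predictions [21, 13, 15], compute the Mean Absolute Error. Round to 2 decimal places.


Absolute errors: [3, 2, 5]
Sum of absolute errors = 10
MAE = 10 / 3 = 3.33

3.33


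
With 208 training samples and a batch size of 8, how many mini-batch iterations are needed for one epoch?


Iterations per epoch = dataset_size / batch_size
= 208 / 8
= 26

26


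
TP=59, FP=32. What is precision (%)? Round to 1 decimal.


Precision = TP / (TP + FP) * 100
= 59 / (59 + 32)
= 59 / 91
= 0.6484
= 64.8%

64.8


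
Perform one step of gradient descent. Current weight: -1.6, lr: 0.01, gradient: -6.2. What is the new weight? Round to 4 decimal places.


w_new = w_old - lr * gradient
= -1.6 - 0.01 * -6.2
= -1.6 - (-0.062)
= -1.5380

-1.5380


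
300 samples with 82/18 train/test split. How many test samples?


Train samples = 300 * 82% = 246
Test samples = 300 - 246
= 54

54


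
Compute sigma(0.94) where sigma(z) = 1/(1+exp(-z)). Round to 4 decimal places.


sigmoid(z) = 1 / (1 + exp(-z))
exp(-(0.94)) = exp(-0.94) = 0.3906
1 + 0.3906 = 1.3906
1 / 1.3906 = 0.7191

0.7191


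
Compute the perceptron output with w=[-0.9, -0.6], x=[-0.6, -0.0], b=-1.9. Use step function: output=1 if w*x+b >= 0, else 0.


z = w . x + b
= -0.9*-0.6 + -0.6*-0.0 + -1.9
= 0.54 + 0.0 + -1.9
= 0.54 + -1.9
= -1.36
Since z = -1.36 < 0, output = 0

0


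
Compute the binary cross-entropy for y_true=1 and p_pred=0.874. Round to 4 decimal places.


For y=1: Loss = -log(p)
= -log(0.874)
= -(-0.1347)
= 0.1347

0.1347


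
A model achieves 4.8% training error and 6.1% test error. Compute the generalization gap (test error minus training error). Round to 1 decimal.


Generalization gap = test_error - train_error
= 6.1 - 4.8
= 1.3%
A small gap suggests good generalization.

1.3


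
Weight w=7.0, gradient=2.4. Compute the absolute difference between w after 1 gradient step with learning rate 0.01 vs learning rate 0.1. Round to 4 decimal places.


With lr=0.01: w_new = 7.0 - 0.01 * 2.4 = 6.976
With lr=0.1: w_new = 7.0 - 0.1 * 2.4 = 6.76
Absolute difference = |6.976 - 6.76|
= 0.2160

0.2160


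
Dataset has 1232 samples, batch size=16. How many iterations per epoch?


Iterations per epoch = dataset_size / batch_size
= 1232 / 16
= 77

77


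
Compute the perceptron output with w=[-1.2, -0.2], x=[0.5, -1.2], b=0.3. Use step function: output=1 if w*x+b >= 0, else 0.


z = w . x + b
= -1.2*0.5 + -0.2*-1.2 + 0.3
= -0.6 + 0.24 + 0.3
= -0.36 + 0.3
= -0.06
Since z = -0.06 < 0, output = 0

0


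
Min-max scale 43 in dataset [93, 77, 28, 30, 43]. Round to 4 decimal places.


Min = 28, Max = 93
Range = 93 - 28 = 65
Scaled = (x - min) / (max - min)
= (43 - 28) / 65
= 15 / 65
= 0.2308

0.2308


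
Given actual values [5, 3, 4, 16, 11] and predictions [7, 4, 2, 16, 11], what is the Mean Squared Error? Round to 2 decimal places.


Differences: [-2, -1, 2, 0, 0]
Squared errors: [4, 1, 4, 0, 0]
Sum of squared errors = 9
MSE = 9 / 5 = 1.80

1.80


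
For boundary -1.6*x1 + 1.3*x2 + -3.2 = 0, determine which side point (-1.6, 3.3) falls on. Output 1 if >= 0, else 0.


Compute -1.6 * -1.6 + 1.3 * 3.3 + -3.2
= 2.56 + 4.29 + -3.2
= 3.65
Since 3.65 >= 0, the point is on the positive side.

1


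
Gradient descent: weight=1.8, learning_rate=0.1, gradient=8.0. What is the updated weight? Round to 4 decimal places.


w_new = w_old - lr * gradient
= 1.8 - 0.1 * 8.0
= 1.8 - (0.8)
= 1.0000

1.0000


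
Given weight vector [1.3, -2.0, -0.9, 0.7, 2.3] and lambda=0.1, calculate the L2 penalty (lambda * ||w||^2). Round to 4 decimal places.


Squaring each weight:
1.3^2 = 1.69
(-2.0)^2 = 4.0
(-0.9)^2 = 0.81
0.7^2 = 0.49
2.3^2 = 5.29
Sum of squares = 12.28
Penalty = 0.1 * 12.28 = 1.2280

1.2280


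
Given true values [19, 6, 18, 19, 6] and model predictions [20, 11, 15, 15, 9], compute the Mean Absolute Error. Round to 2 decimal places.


Absolute errors: [1, 5, 3, 4, 3]
Sum of absolute errors = 16
MAE = 16 / 5 = 3.20

3.20


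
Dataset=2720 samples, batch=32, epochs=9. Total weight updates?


Iterations per epoch = 2720 / 32 = 85
Total updates = iterations_per_epoch * epochs
= 85 * 9
= 765

765


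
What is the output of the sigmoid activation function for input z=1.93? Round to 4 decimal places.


sigmoid(z) = 1 / (1 + exp(-z))
exp(-(1.93)) = exp(-1.93) = 0.1451
1 + 0.1451 = 1.1451
1 / 1.1451 = 0.8732

0.8732


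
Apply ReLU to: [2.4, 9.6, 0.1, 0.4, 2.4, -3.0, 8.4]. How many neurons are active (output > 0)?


ReLU(x) = max(0, x) for each element:
ReLU(2.4) = 2.4
ReLU(9.6) = 9.6
ReLU(0.1) = 0.1
ReLU(0.4) = 0.4
ReLU(2.4) = 2.4
ReLU(-3.0) = 0
ReLU(8.4) = 8.4
Active neurons (>0): 6

6


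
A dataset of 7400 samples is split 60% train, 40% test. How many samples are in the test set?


Train samples = 7400 * 60% = 4440
Test samples = 7400 - 4440
= 2960

2960


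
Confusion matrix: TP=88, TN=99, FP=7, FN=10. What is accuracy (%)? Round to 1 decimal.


Accuracy = (TP + TN) / (TP + TN + FP + FN) * 100
= (88 + 99) / (88 + 99 + 7 + 10)
= 187 / 204
= 0.9167
= 91.7%

91.7


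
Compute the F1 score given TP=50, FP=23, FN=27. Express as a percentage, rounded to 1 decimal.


Precision = TP / (TP + FP) = 50 / 73 = 0.6849
Recall = TP / (TP + FN) = 50 / 77 = 0.6494
F1 = 2 * P * R / (P + R)
= 2 * 0.6849 * 0.6494 / (0.6849 + 0.6494)
= 0.8895 / 1.3343
= 0.6667
As percentage: 66.7%

66.7


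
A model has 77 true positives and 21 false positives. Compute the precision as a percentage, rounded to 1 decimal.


Precision = TP / (TP + FP) * 100
= 77 / (77 + 21)
= 77 / 98
= 0.7857
= 78.6%

78.6


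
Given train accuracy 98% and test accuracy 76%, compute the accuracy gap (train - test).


Gap = train_accuracy - test_accuracy
= 98 - 76
= 22%
This large gap strongly indicates overfitting.

22


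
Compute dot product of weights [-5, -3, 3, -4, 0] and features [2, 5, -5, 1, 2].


Element-wise products:
-5 * 2 = -10
-3 * 5 = -15
3 * -5 = -15
-4 * 1 = -4
0 * 2 = 0
Sum = -10 + -15 + -15 + -4 + 0
= -44

-44


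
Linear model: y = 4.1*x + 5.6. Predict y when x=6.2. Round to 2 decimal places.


y = 4.1 * 6.2 + (5.6)
= 25.42 + (5.6)
= 31.02

31.02


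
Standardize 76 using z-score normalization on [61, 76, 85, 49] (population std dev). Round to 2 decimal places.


Mean = (61 + 76 + 85 + 49) / 4 = 67.75
Variance = sum((x_i - mean)^2) / n = 190.6875
Std = sqrt(190.6875) = 13.809
Z = (x - mean) / std
= (76 - 67.75) / 13.809
= 8.25 / 13.809
= 0.60

0.60


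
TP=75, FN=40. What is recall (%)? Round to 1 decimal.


Recall = TP / (TP + FN) * 100
= 75 / (75 + 40)
= 75 / 115
= 0.6522
= 65.2%

65.2


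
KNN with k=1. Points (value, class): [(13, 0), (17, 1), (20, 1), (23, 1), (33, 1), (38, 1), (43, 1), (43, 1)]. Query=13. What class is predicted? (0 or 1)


Distances from query 13:
Point 13 (class 0): distance = 0
K=1 nearest neighbors: classes = [0]
Votes for class 1: 0 / 1
Majority vote => class 0

0


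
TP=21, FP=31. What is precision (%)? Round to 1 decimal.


Precision = TP / (TP + FP) * 100
= 21 / (21 + 31)
= 21 / 52
= 0.4038
= 40.4%

40.4


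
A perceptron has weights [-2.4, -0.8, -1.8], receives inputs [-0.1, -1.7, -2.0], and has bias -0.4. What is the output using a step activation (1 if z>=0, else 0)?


z = w . x + b
= -2.4*-0.1 + -0.8*-1.7 + -1.8*-2.0 + -0.4
= 0.24 + 1.36 + 3.6 + -0.4
= 5.2 + -0.4
= 4.8
Since z = 4.8 >= 0, output = 1

1


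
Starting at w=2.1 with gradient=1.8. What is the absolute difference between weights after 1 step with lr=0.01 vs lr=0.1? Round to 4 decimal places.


With lr=0.01: w_new = 2.1 - 0.01 * 1.8 = 2.082
With lr=0.1: w_new = 2.1 - 0.1 * 1.8 = 1.92
Absolute difference = |2.082 - 1.92|
= 0.1620

0.1620


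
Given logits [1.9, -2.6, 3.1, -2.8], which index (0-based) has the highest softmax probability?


Softmax is a monotonic transformation, so it preserves the argmax.
We need to find the index of the maximum logit.
Index 0: 1.9
Index 1: -2.6
Index 2: 3.1
Index 3: -2.8
Maximum logit = 3.1 at index 2

2


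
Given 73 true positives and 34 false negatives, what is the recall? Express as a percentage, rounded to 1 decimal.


Recall = TP / (TP + FN) * 100
= 73 / (73 + 34)
= 73 / 107
= 0.6822
= 68.2%

68.2


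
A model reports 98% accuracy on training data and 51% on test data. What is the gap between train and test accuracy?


Gap = train_accuracy - test_accuracy
= 98 - 51
= 47%
This large gap strongly indicates overfitting.

47


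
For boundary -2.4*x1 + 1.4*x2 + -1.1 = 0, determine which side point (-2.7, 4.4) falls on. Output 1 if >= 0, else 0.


Compute -2.4 * -2.7 + 1.4 * 4.4 + -1.1
= 6.48 + 6.16 + -1.1
= 11.54
Since 11.54 >= 0, the point is on the positive side.

1


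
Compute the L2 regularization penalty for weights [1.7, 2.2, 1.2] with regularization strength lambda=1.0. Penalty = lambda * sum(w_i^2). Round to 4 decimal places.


Squaring each weight:
1.7^2 = 2.89
2.2^2 = 4.84
1.2^2 = 1.44
Sum of squares = 9.17
Penalty = 1.0 * 9.17 = 9.1700

9.1700


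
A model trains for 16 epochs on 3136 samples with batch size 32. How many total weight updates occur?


Iterations per epoch = 3136 / 32 = 98
Total updates = iterations_per_epoch * epochs
= 98 * 16
= 1568

1568


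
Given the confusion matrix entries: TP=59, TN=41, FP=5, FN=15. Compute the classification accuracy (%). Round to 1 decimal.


Accuracy = (TP + TN) / (TP + TN + FP + FN) * 100
= (59 + 41) / (59 + 41 + 5 + 15)
= 100 / 120
= 0.8333
= 83.3%

83.3


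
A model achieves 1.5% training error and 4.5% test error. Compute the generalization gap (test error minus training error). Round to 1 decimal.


Generalization gap = test_error - train_error
= 4.5 - 1.5
= 3.0%
A moderate gap.

3.0


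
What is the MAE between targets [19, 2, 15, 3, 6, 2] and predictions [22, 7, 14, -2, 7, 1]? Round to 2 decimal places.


Absolute errors: [3, 5, 1, 5, 1, 1]
Sum of absolute errors = 16
MAE = 16 / 6 = 2.67

2.67


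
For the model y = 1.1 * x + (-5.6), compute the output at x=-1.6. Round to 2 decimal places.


y = 1.1 * -1.6 + (-5.6)
= -1.76 + (-5.6)
= -7.36

-7.36


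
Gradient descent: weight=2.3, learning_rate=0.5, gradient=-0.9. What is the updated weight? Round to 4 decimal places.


w_new = w_old - lr * gradient
= 2.3 - 0.5 * -0.9
= 2.3 - (-0.45)
= 2.7500

2.7500


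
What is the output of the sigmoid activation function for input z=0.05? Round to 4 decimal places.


sigmoid(z) = 1 / (1 + exp(-z))
exp(-(0.05)) = exp(-0.05) = 0.9512
1 + 0.9512 = 1.9512
1 / 1.9512 = 0.5125

0.5125


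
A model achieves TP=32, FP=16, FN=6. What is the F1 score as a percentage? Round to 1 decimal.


Precision = TP / (TP + FP) = 32 / 48 = 0.6667
Recall = TP / (TP + FN) = 32 / 38 = 0.8421
F1 = 2 * P * R / (P + R)
= 2 * 0.6667 * 0.8421 / (0.6667 + 0.8421)
= 1.1228 / 1.5088
= 0.7442
As percentage: 74.4%

74.4


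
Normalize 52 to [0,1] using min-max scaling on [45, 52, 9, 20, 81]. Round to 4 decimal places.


Min = 9, Max = 81
Range = 81 - 9 = 72
Scaled = (x - min) / (max - min)
= (52 - 9) / 72
= 43 / 72
= 0.5972

0.5972


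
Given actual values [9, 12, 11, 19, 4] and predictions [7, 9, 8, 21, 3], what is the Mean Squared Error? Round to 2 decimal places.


Differences: [2, 3, 3, -2, 1]
Squared errors: [4, 9, 9, 4, 1]
Sum of squared errors = 27
MSE = 27 / 5 = 5.40

5.40


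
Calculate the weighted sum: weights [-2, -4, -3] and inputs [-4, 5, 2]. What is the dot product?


Element-wise products:
-2 * -4 = 8
-4 * 5 = -20
-3 * 2 = -6
Sum = 8 + -20 + -6
= -18

-18


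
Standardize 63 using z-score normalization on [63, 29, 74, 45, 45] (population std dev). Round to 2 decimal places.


Mean = (63 + 29 + 74 + 45 + 45) / 5 = 51.2
Variance = sum((x_i - mean)^2) / n = 245.76
Std = sqrt(245.76) = 15.6767
Z = (x - mean) / std
= (63 - 51.2) / 15.6767
= 11.8 / 15.6767
= 0.75

0.75


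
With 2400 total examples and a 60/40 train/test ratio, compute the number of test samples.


Train samples = 2400 * 60% = 1440
Test samples = 2400 - 1440
= 960

960


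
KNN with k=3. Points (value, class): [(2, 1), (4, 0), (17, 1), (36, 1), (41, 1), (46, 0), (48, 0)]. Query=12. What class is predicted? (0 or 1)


Distances from query 12:
Point 17 (class 1): distance = 5
Point 4 (class 0): distance = 8
Point 2 (class 1): distance = 10
K=3 nearest neighbors: classes = [1, 0, 1]
Votes for class 1: 2 / 3
Majority vote => class 1

1


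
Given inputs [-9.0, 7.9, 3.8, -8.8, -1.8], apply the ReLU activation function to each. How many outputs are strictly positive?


ReLU(x) = max(0, x) for each element:
ReLU(-9.0) = 0
ReLU(7.9) = 7.9
ReLU(3.8) = 3.8
ReLU(-8.8) = 0
ReLU(-1.8) = 0
Active neurons (>0): 2

2


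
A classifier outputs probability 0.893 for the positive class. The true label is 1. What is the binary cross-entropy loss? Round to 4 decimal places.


For y=1: Loss = -log(p)
= -log(0.893)
= -(-0.1132)
= 0.1132

0.1132


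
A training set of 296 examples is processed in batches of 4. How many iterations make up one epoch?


Iterations per epoch = dataset_size / batch_size
= 296 / 4
= 74

74


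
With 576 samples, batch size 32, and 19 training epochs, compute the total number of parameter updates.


Iterations per epoch = 576 / 32 = 18
Total updates = iterations_per_epoch * epochs
= 18 * 19
= 342

342


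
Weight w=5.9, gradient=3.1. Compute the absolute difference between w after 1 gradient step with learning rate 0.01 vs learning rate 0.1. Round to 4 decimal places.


With lr=0.01: w_new = 5.9 - 0.01 * 3.1 = 5.869
With lr=0.1: w_new = 5.9 - 0.1 * 3.1 = 5.59
Absolute difference = |5.869 - 5.59|
= 0.2790

0.2790


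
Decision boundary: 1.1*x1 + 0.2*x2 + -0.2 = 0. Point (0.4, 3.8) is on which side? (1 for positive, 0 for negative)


Compute 1.1 * 0.4 + 0.2 * 3.8 + -0.2
= 0.44 + 0.76 + -0.2
= 1.0
Since 1.0 >= 0, the point is on the positive side.

1


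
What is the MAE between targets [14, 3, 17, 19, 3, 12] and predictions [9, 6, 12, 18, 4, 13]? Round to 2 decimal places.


Absolute errors: [5, 3, 5, 1, 1, 1]
Sum of absolute errors = 16
MAE = 16 / 6 = 2.67

2.67


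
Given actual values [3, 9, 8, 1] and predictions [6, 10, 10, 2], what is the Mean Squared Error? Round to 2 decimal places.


Differences: [-3, -1, -2, -1]
Squared errors: [9, 1, 4, 1]
Sum of squared errors = 15
MSE = 15 / 4 = 3.75

3.75


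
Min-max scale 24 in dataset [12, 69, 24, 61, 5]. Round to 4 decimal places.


Min = 5, Max = 69
Range = 69 - 5 = 64
Scaled = (x - min) / (max - min)
= (24 - 5) / 64
= 19 / 64
= 0.2969

0.2969


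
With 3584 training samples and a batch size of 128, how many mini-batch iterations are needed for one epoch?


Iterations per epoch = dataset_size / batch_size
= 3584 / 128
= 28

28


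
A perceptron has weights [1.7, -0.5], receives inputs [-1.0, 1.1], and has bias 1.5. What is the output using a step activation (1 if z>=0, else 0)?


z = w . x + b
= 1.7*-1.0 + -0.5*1.1 + 1.5
= -1.7 + -0.55 + 1.5
= -2.25 + 1.5
= -0.75
Since z = -0.75 < 0, output = 0

0


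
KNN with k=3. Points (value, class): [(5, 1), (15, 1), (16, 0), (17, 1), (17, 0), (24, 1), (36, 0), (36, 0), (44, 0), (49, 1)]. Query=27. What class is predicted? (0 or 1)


Distances from query 27:
Point 24 (class 1): distance = 3
Point 36 (class 0): distance = 9
Point 36 (class 0): distance = 9
K=3 nearest neighbors: classes = [1, 0, 0]
Votes for class 1: 1 / 3
Majority vote => class 0

0


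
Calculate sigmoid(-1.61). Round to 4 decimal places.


sigmoid(z) = 1 / (1 + exp(-z))
exp(-(-1.61)) = exp(1.61) = 5.0028
1 + 5.0028 = 6.0028
1 / 6.0028 = 0.1666

0.1666


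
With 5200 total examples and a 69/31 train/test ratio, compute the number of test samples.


Train samples = 5200 * 69% = 3588
Test samples = 5200 - 3588
= 1612

1612


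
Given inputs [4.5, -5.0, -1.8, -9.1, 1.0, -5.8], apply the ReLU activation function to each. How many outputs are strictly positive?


ReLU(x) = max(0, x) for each element:
ReLU(4.5) = 4.5
ReLU(-5.0) = 0
ReLU(-1.8) = 0
ReLU(-9.1) = 0
ReLU(1.0) = 1.0
ReLU(-5.8) = 0
Active neurons (>0): 2

2


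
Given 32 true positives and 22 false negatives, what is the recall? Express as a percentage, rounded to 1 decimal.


Recall = TP / (TP + FN) * 100
= 32 / (32 + 22)
= 32 / 54
= 0.5926
= 59.3%

59.3


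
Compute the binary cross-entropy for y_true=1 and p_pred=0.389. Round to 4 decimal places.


For y=1: Loss = -log(p)
= -log(0.389)
= -(-0.9442)
= 0.9442

0.9442


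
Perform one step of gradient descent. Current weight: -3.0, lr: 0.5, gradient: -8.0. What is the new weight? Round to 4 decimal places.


w_new = w_old - lr * gradient
= -3.0 - 0.5 * -8.0
= -3.0 - (-4.0)
= 1.0000

1.0000


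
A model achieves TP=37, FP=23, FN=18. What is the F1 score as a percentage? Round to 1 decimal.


Precision = TP / (TP + FP) = 37 / 60 = 0.6167
Recall = TP / (TP + FN) = 37 / 55 = 0.6727
F1 = 2 * P * R / (P + R)
= 2 * 0.6167 * 0.6727 / (0.6167 + 0.6727)
= 0.8297 / 1.2894
= 0.6435
As percentage: 64.3%

64.3


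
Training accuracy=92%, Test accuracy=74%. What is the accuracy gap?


Gap = train_accuracy - test_accuracy
= 92 - 74
= 18%
This gap suggests the model is overfitting.

18


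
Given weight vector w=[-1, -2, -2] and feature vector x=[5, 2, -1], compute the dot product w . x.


Element-wise products:
-1 * 5 = -5
-2 * 2 = -4
-2 * -1 = 2
Sum = -5 + -4 + 2
= -7

-7


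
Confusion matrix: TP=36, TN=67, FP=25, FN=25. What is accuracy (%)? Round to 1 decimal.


Accuracy = (TP + TN) / (TP + TN + FP + FN) * 100
= (36 + 67) / (36 + 67 + 25 + 25)
= 103 / 153
= 0.6732
= 67.3%

67.3


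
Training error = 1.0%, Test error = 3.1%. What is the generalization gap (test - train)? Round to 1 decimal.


Generalization gap = test_error - train_error
= 3.1 - 1.0
= 2.1%
A moderate gap.

2.1


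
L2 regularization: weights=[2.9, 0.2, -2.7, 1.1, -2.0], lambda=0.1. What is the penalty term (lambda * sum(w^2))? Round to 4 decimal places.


Squaring each weight:
2.9^2 = 8.41
0.2^2 = 0.04
(-2.7)^2 = 7.29
1.1^2 = 1.21
(-2.0)^2 = 4.0
Sum of squares = 20.95
Penalty = 0.1 * 20.95 = 2.0950

2.0950


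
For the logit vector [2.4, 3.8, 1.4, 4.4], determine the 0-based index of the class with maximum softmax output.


Softmax is a monotonic transformation, so it preserves the argmax.
We need to find the index of the maximum logit.
Index 0: 2.4
Index 1: 3.8
Index 2: 1.4
Index 3: 4.4
Maximum logit = 4.4 at index 3

3


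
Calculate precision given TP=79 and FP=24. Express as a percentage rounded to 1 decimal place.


Precision = TP / (TP + FP) * 100
= 79 / (79 + 24)
= 79 / 103
= 0.767
= 76.7%

76.7


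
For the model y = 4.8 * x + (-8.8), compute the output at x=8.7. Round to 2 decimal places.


y = 4.8 * 8.7 + (-8.8)
= 41.76 + (-8.8)
= 32.96

32.96


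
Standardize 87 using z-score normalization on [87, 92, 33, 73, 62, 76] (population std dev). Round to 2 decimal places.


Mean = (87 + 92 + 33 + 73 + 62 + 76) / 6 = 70.5
Variance = sum((x_i - mean)^2) / n = 374.9167
Std = sqrt(374.9167) = 19.3628
Z = (x - mean) / std
= (87 - 70.5) / 19.3628
= 16.5 / 19.3628
= 0.85

0.85


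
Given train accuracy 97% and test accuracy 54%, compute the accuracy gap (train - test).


Gap = train_accuracy - test_accuracy
= 97 - 54
= 43%
This large gap strongly indicates overfitting.

43


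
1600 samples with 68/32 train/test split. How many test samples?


Train samples = 1600 * 68% = 1088
Test samples = 1600 - 1088
= 512

512


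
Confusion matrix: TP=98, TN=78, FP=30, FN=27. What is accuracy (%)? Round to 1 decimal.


Accuracy = (TP + TN) / (TP + TN + FP + FN) * 100
= (98 + 78) / (98 + 78 + 30 + 27)
= 176 / 233
= 0.7554
= 75.5%

75.5


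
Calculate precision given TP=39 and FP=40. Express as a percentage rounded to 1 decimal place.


Precision = TP / (TP + FP) * 100
= 39 / (39 + 40)
= 39 / 79
= 0.4937
= 49.4%

49.4


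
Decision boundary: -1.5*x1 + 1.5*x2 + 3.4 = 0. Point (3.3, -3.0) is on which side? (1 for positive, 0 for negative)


Compute -1.5 * 3.3 + 1.5 * -3.0 + 3.4
= -4.95 + -4.5 + 3.4
= -6.05
Since -6.05 < 0, the point is on the negative side.

0


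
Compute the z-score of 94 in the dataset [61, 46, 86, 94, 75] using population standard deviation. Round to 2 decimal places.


Mean = (61 + 46 + 86 + 94 + 75) / 5 = 72.4
Variance = sum((x_i - mean)^2) / n = 297.04
Std = sqrt(297.04) = 17.2348
Z = (x - mean) / std
= (94 - 72.4) / 17.2348
= 21.6 / 17.2348
= 1.25

1.25


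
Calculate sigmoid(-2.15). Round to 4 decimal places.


sigmoid(z) = 1 / (1 + exp(-z))
exp(-(-2.15)) = exp(2.15) = 8.5849
1 + 8.5849 = 9.5849
1 / 9.5849 = 0.1043

0.1043


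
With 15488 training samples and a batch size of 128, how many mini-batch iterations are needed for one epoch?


Iterations per epoch = dataset_size / batch_size
= 15488 / 128
= 121

121


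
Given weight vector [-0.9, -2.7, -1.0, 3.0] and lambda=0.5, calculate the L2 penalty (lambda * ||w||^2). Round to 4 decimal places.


Squaring each weight:
(-0.9)^2 = 0.81
(-2.7)^2 = 7.29
(-1.0)^2 = 1.0
3.0^2 = 9.0
Sum of squares = 18.1
Penalty = 0.5 * 18.1 = 9.0500

9.0500


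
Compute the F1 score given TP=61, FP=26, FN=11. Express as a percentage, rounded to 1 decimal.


Precision = TP / (TP + FP) = 61 / 87 = 0.7011
Recall = TP / (TP + FN) = 61 / 72 = 0.8472
F1 = 2 * P * R / (P + R)
= 2 * 0.7011 * 0.8472 / (0.7011 + 0.8472)
= 1.1881 / 1.5484
= 0.7673
As percentage: 76.7%

76.7


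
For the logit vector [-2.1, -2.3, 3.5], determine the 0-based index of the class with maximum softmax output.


Softmax is a monotonic transformation, so it preserves the argmax.
We need to find the index of the maximum logit.
Index 0: -2.1
Index 1: -2.3
Index 2: 3.5
Maximum logit = 3.5 at index 2

2


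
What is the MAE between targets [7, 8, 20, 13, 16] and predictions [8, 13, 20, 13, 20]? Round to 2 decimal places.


Absolute errors: [1, 5, 0, 0, 4]
Sum of absolute errors = 10
MAE = 10 / 5 = 2.00

2.00


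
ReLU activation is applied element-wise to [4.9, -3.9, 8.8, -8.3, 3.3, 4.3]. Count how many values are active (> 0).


ReLU(x) = max(0, x) for each element:
ReLU(4.9) = 4.9
ReLU(-3.9) = 0
ReLU(8.8) = 8.8
ReLU(-8.3) = 0
ReLU(3.3) = 3.3
ReLU(4.3) = 4.3
Active neurons (>0): 4

4


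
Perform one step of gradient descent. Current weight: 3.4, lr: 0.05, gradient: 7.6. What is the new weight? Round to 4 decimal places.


w_new = w_old - lr * gradient
= 3.4 - 0.05 * 7.6
= 3.4 - (0.38)
= 3.0200

3.0200


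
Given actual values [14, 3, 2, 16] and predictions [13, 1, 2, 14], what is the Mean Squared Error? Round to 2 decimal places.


Differences: [1, 2, 0, 2]
Squared errors: [1, 4, 0, 4]
Sum of squared errors = 9
MSE = 9 / 4 = 2.25

2.25


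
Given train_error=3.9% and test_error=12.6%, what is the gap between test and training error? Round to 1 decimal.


Generalization gap = test_error - train_error
= 12.6 - 3.9
= 8.7%
A moderate gap.

8.7


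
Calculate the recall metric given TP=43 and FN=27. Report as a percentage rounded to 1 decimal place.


Recall = TP / (TP + FN) * 100
= 43 / (43 + 27)
= 43 / 70
= 0.6143
= 61.4%

61.4
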